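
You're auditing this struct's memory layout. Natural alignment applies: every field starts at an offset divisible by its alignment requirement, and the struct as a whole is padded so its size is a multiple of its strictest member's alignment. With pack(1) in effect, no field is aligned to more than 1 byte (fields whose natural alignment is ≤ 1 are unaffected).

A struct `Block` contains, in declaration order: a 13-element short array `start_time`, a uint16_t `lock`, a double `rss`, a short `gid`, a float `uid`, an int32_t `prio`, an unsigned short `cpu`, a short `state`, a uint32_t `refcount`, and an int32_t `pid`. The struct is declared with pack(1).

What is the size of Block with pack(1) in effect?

@0: start_time [26B, align 1] → 26
@26: lock [2B, align 1] → 28
@28: rss [8B, align 1] → 36
@36: gid [2B, align 1] → 38
@38: uid [4B, align 1] → 42
@42: prio [4B, align 1] → 46
@46: cpu [2B, align 1] → 48
@48: state [2B, align 1] → 50
@50: refcount [4B, align 1] → 54
@54: pid [4B, align 1] → 58
size 58, align 1

58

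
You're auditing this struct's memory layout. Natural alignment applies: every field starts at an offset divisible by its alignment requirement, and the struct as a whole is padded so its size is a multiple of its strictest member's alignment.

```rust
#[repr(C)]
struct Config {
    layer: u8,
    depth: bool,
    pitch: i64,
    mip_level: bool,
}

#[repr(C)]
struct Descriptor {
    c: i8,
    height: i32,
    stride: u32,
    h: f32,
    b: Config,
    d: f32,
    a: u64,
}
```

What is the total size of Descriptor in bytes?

56

Config: layer at 0 (size 1, align 1) → ends 1; depth at 1 (size 1, align 1) → ends 2; pad 6 to align 8 for pitch; pitch at 8 (size 8, align 8) → ends 16; mip_level at 16 (size 1, align 1) → ends 17; tail pad 7 to reach multiple of 8; total 24 bytes, alignment 8
c at 0 (size 1, align 1) → ends 1
pad 3 to align 4 for height
height at 4 (size 4, align 4) → ends 8
stride at 8 (size 4, align 4) → ends 12
h at 12 (size 4, align 4) → ends 16
b at 16 (size 24, align 8) → ends 40
d at 40 (size 4, align 4) → ends 44
pad 4 to align 8 for a
a at 48 (size 8, align 8) → ends 56
total 56 bytes, alignment 8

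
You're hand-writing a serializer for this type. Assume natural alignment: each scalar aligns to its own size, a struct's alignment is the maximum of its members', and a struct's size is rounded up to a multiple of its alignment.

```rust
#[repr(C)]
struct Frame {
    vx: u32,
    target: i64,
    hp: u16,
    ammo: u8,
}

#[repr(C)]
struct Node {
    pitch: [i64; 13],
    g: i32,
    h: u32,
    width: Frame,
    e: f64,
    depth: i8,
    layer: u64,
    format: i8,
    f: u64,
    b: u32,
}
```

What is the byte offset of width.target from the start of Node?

Frame: vx at 0 (size 4, align 4) → ends 4; pad 4 to align 8 for target; target at 8 (size 8, align 8) → ends 16; hp at 16 (size 2, align 2) → ends 18; ammo at 18 (size 1, align 1) → ends 19; tail pad 5 to reach multiple of 8; total 24 bytes, alignment 8
pitch at 0 (size 104, align 8) → ends 104
g at 104 (size 4, align 4) → ends 108
h at 108 (size 4, align 4) → ends 112
width at 112 (size 24, align 8) → ends 136
within Frame: target at 8
112 + 8 = 120

120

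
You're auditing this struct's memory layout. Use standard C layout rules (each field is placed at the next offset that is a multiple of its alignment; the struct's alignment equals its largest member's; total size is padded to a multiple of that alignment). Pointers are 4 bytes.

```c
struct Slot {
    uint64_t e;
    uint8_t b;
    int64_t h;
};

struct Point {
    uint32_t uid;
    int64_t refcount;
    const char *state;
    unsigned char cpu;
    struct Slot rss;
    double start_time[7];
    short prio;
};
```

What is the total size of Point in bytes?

112

Slot: 0..8  e  (8B, 8-aligned); 8..9  b  (1B, 1-aligned); 9..16  -- padding (7B); 16..24  h  (8B, 8-aligned); sizeof = 24, alignof = 8
0..4  uid  (4B, 4-aligned)
4..8  -- padding (4B)
8..16  refcount  (8B, 8-aligned)
16..20  state  (4B, 4-aligned)
20..21  cpu  (1B, 1-aligned)
21..24  -- padding (3B)
24..48  rss  (24B, 8-aligned)
48..104  start_time  (56B, 8-aligned)
104..106  prio  (2B, 2-aligned)
106..112  -- tail padding (6B)
sizeof = 112, alignof = 8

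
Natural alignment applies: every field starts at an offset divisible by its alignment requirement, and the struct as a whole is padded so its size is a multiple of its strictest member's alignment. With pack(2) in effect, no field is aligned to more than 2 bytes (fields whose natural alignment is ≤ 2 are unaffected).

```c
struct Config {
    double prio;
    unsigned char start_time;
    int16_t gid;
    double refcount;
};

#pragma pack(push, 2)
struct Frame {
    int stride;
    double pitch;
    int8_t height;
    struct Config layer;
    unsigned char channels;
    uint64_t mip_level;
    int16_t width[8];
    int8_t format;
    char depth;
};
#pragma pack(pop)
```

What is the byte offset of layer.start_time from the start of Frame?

Config: @0: prio [8B, align 8] → 8; @8: start_time [1B, align 1] → 9; +1 pad (align 2); @10: gid [2B, align 2] → 12; +4 pad (align 8); @16: refcount [8B, align 8] → 24; size 24, align 8
@0: stride [4B, align 2] → 4
@4: pitch [8B, align 2] → 12
@12: height [1B, align 1] → 13
+1 pad (align 2)
@14: layer [24B, align 2] → 38
within Config: start_time at 8
14 + 8 = 22

22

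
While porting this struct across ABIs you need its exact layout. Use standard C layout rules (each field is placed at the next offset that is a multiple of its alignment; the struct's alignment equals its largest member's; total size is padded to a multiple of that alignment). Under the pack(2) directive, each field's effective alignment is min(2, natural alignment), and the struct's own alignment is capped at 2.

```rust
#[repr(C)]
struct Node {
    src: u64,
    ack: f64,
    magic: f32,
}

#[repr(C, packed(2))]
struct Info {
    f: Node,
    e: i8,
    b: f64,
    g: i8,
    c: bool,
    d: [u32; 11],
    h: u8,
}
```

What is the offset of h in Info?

Node: 0..8  src  (8B, 8-aligned); 8..16  ack  (8B, 8-aligned); 16..20  magic  (4B, 4-aligned); 20..24  -- tail padding (4B); sizeof = 24, alignof = 8
0..24  f  (24B, 2-aligned)
24..25  e  (1B, 1-aligned)
25..26  -- padding (1B)
26..34  b  (8B, 2-aligned)
34..35  g  (1B, 1-aligned)
35..36  c  (1B, 1-aligned)
36..80  d  (44B, 2-aligned)
80..81  h  (1B, 1-aligned)

80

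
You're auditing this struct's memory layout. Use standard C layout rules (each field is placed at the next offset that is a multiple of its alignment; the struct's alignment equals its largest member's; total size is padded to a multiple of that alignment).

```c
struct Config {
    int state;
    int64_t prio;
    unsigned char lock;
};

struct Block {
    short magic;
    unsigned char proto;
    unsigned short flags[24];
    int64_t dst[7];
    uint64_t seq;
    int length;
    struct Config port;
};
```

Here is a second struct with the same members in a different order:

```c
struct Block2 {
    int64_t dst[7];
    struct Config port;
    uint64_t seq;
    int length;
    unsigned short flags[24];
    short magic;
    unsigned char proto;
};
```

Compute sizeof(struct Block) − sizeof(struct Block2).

Config: state at 0 (size 4, align 4) → ends 4; pad 4 to align 8 for prio; prio at 8 (size 8, align 8) → ends 16; lock at 16 (size 1, align 1) → ends 17; tail pad 7 to reach multiple of 8; total 24 bytes, alignment 8
magic at 0 (size 2, align 2) → ends 2
proto at 2 (size 1, align 1) → ends 3
pad 1 to align 2 for flags
flags at 4 (size 48, align 2) → ends 52
pad 4 to align 8 for dst
dst at 56 (size 56, align 8) → ends 112
seq at 112 (size 8, align 8) → ends 120
length at 120 (size 4, align 4) → ends 124
pad 4 to align 8 for port
port at 128 (size 24, align 8) → ends 152
total 152 bytes, alignment 8
— Block2 —
dst at 0 (size 56, align 8) → ends 56
port at 56 (size 24, align 8) → ends 80
seq at 80 (size 8, align 8) → ends 88
length at 88 (size 4, align 4) → ends 92
flags at 92 (size 48, align 2) → ends 140
magic at 140 (size 2, align 2) → ends 142
proto at 142 (size 1, align 1) → ends 143
tail pad 1 to reach multiple of 8
total 144 bytes, alignment 8
152 − 144 = 8

8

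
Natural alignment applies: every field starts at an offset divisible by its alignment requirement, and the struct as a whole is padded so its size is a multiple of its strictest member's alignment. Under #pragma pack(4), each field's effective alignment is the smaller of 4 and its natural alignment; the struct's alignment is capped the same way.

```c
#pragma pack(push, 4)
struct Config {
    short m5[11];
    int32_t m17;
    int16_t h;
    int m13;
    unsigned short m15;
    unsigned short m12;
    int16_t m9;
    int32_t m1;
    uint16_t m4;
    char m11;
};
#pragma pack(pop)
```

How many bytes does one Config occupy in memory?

52 bytes

0..22  m5  (22B, 2-aligned)
22..24  -- padding (2B)
24..28  m17  (4B, 4-aligned)
28..30  h  (2B, 2-aligned)
30..32  -- padding (2B)
32..36  m13  (4B, 4-aligned)
36..38  m15  (2B, 2-aligned)
38..40  m12  (2B, 2-aligned)
40..42  m9  (2B, 2-aligned)
42..44  -- padding (2B)
44..48  m1  (4B, 4-aligned)
48..50  m4  (2B, 2-aligned)
50..51  m11  (1B, 1-aligned)
51..52  -- tail padding (1B)
sizeof = 52, alignof = 4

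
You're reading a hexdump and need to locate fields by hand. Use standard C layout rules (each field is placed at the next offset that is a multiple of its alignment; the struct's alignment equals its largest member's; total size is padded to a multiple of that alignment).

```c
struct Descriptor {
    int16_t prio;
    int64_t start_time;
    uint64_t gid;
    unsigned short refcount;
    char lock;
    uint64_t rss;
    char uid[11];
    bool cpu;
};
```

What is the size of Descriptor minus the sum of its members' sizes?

15

@0: prio [2B, align 2] → 2
+6 pad (align 8)
@8: start_time [8B, align 8] → 16
@16: gid [8B, align 8] → 24
@24: refcount [2B, align 2] → 26
@26: lock [1B, align 1] → 27
+5 pad (align 8)
@32: rss [8B, align 8] → 40
@40: uid [11B, align 1] → 51
@51: cpu [1B, align 1] → 52
+4 tail pad (align 8)
size 56, align 8
data bytes 41, size 56 → padding 15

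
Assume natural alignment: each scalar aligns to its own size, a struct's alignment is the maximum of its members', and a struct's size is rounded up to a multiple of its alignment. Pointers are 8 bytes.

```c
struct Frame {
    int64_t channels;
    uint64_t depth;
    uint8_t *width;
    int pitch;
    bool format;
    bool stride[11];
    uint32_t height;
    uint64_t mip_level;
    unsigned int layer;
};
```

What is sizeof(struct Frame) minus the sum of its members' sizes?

0..8  channels  (8B, 8-aligned)
8..16  depth  (8B, 8-aligned)
16..24  width  (8B, 8-aligned)
24..28  pitch  (4B, 4-aligned)
28..29  format  (1B, 1-aligned)
29..40  stride  (11B, 1-aligned)
40..44  height  (4B, 4-aligned)
44..48  -- padding (4B)
48..56  mip_level  (8B, 8-aligned)
56..60  layer  (4B, 4-aligned)
60..64  -- tail padding (4B)
sizeof = 64, alignof = 8
data bytes 56, size 64 → padding 8

8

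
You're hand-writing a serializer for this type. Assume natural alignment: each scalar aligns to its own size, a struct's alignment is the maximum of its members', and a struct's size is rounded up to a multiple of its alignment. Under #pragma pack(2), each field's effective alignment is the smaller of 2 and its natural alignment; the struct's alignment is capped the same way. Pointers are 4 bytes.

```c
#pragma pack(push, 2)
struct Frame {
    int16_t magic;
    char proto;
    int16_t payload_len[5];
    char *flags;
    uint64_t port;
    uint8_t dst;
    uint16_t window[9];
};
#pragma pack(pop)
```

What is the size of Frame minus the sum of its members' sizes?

@0: magic [2B, align 2] → 2
@2: proto [1B, align 1] → 3
+1 pad (align 2)
@4: payload_len [10B, align 2] → 14
@14: flags [4B, align 2] → 18
@18: port [8B, align 2] → 26
@26: dst [1B, align 1] → 27
+1 pad (align 2)
@28: window [18B, align 2] → 46
size 46, align 2
data bytes 44, size 46 → padding 2

2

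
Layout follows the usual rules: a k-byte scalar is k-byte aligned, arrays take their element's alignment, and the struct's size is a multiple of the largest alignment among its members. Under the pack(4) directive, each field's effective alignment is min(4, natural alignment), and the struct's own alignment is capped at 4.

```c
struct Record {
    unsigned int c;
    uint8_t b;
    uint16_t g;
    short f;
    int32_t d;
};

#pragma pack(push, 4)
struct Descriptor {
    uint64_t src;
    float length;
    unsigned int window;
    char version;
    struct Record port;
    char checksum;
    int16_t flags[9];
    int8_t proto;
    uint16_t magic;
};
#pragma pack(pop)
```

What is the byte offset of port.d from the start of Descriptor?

32

Record: 0..4  c  (4B, 4-aligned); 4..5  b  (1B, 1-aligned); 5..6  -- padding (1B); 6..8  g  (2B, 2-aligned); 8..10  f  (2B, 2-aligned); 10..12  -- padding (2B); 12..16  d  (4B, 4-aligned); sizeof = 16, alignof = 4
0..8  src  (8B, 4-aligned)
8..12  length  (4B, 4-aligned)
12..16  window  (4B, 4-aligned)
16..17  version  (1B, 1-aligned)
17..20  -- padding (3B)
20..36  port  (16B, 4-aligned)
within Record: d at 12
20 + 12 = 32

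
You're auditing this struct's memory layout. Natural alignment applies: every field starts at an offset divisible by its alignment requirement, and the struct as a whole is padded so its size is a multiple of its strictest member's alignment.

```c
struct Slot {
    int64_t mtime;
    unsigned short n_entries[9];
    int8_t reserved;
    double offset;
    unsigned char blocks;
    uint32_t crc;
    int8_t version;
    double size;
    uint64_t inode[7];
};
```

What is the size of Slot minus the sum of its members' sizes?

mtime at 0 (size 8, align 8) → ends 8
n_entries at 8 (size 18, align 2) → ends 26
reserved at 26 (size 1, align 1) → ends 27
pad 5 to align 8 for offset
offset at 32 (size 8, align 8) → ends 40
blocks at 40 (size 1, align 1) → ends 41
pad 3 to align 4 for crc
crc at 44 (size 4, align 4) → ends 48
version at 48 (size 1, align 1) → ends 49
pad 7 to align 8 for size
size at 56 (size 8, align 8) → ends 64
inode at 64 (size 56, align 8) → ends 120
total 120 bytes, alignment 8
data bytes 105, size 120 → padding 15

15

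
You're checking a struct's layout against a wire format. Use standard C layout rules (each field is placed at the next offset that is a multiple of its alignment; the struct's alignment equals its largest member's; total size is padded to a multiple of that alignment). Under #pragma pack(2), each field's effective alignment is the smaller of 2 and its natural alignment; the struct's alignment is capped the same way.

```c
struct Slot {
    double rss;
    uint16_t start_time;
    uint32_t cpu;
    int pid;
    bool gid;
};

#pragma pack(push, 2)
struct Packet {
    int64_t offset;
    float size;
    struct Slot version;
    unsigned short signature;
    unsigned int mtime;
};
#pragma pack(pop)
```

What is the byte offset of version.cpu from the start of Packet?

Slot: 0..8  rss  (8B, 8-aligned); 8..10  start_time  (2B, 2-aligned); 10..12  -- padding (2B); 12..16  cpu  (4B, 4-aligned); 16..20  pid  (4B, 4-aligned); 20..21  gid  (1B, 1-aligned); 21..24  -- tail padding (3B); sizeof = 24, alignof = 8
0..8  offset  (8B, 2-aligned)
8..12  size  (4B, 2-aligned)
12..36  version  (24B, 2-aligned)
within Slot: cpu at 12
12 + 12 = 24

24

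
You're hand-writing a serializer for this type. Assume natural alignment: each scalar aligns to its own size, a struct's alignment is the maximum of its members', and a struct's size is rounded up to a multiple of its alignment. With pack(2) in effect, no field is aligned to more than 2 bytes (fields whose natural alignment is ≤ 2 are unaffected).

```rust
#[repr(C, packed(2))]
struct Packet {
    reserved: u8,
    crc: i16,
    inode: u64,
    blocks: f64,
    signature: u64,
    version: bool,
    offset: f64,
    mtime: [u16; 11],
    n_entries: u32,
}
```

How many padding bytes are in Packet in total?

reserved at 0 (size 1, align 1) → ends 1
pad 1 to align 2 for crc
crc at 2 (size 2, align 2) → ends 4
inode at 4 (size 8, align 2) → ends 12
blocks at 12 (size 8, align 2) → ends 20
signature at 20 (size 8, align 2) → ends 28
version at 28 (size 1, align 1) → ends 29
pad 1 to align 2 for offset
offset at 30 (size 8, align 2) → ends 38
mtime at 38 (size 22, align 2) → ends 60
n_entries at 60 (size 4, align 2) → ends 64
total 64 bytes, alignment 2
data bytes 62, size 64 → padding 2

2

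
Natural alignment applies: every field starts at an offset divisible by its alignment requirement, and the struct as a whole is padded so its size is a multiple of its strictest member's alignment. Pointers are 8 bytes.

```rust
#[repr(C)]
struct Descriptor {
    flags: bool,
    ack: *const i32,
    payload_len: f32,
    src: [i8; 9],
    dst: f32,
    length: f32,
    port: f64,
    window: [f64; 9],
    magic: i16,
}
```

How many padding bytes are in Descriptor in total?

@0: flags [1B, align 1] → 1
+7 pad (align 8)
@8: ack [8B, align 8] → 16
@16: payload_len [4B, align 4] → 20
@20: src [9B, align 1] → 29
+3 pad (align 4)
@32: dst [4B, align 4] → 36
@36: length [4B, align 4] → 40
@40: port [8B, align 8] → 48
@48: window [72B, align 8] → 120
@120: magic [2B, align 2] → 122
+6 tail pad (align 8)
size 128, align 8
data bytes 112, size 128 → padding 16

16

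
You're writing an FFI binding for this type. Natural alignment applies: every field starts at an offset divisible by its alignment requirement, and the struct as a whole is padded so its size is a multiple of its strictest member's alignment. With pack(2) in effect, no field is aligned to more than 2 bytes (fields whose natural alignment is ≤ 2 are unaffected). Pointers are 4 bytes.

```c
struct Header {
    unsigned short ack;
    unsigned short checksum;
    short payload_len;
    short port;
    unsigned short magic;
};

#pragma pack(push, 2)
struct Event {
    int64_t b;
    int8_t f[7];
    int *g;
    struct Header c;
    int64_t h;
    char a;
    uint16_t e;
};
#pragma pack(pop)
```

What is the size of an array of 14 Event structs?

588

Header: 0..2  ack  (2B, 2-aligned); 2..4  checksum  (2B, 2-aligned); 4..6  payload_len  (2B, 2-aligned); 6..8  port  (2B, 2-aligned); 8..10  magic  (2B, 2-aligned); sizeof = 10, alignof = 2
0..8  b  (8B, 2-aligned)
8..15  f  (7B, 1-aligned)
15..16  -- padding (1B)
16..20  g  (4B, 2-aligned)
20..30  c  (10B, 2-aligned)
30..38  h  (8B, 2-aligned)
38..39  a  (1B, 1-aligned)
39..40  -- padding (1B)
40..42  e  (2B, 2-aligned)
sizeof = 42, alignof = 2
array of 14: 14 × 42 = 588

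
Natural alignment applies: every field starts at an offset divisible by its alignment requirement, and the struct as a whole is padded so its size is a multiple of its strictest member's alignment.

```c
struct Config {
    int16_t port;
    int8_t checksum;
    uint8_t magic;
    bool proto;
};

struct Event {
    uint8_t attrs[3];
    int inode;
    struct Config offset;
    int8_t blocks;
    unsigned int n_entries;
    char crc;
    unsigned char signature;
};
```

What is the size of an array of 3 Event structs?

72

Config: 0..2  port  (2B, 2-aligned); 2..3  checksum  (1B, 1-aligned); 3..4  magic  (1B, 1-aligned); 4..5  proto  (1B, 1-aligned); 5..6  -- tail padding (1B); sizeof = 6, alignof = 2
0..3  attrs  (3B, 1-aligned)
3..4  -- padding (1B)
4..8  inode  (4B, 4-aligned)
8..14  offset  (6B, 2-aligned)
14..15  blocks  (1B, 1-aligned)
15..16  -- padding (1B)
16..20  n_entries  (4B, 4-aligned)
20..21  crc  (1B, 1-aligned)
21..22  signature  (1B, 1-aligned)
22..24  -- tail padding (2B)
sizeof = 24, alignof = 4
array of 3: 3 × 24 = 72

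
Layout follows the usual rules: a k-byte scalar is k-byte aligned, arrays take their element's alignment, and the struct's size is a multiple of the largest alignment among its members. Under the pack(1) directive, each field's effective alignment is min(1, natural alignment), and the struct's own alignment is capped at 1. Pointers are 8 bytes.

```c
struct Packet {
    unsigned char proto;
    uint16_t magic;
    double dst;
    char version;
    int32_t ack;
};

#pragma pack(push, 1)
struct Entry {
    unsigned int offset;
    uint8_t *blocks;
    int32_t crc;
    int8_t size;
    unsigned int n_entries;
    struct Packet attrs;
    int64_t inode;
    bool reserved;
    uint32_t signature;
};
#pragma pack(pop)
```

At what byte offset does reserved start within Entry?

Packet: @0: proto [1B, align 1] → 1; +1 pad (align 2); @2: magic [2B, align 2] → 4; +4 pad (align 8); @8: dst [8B, align 8] → 16; @16: version [1B, align 1] → 17; +3 pad (align 4); @20: ack [4B, align 4] → 24; size 24, align 8
@0: offset [4B, align 1] → 4
@4: blocks [8B, align 1] → 12
@12: crc [4B, align 1] → 16
@16: size [1B, align 1] → 17
@17: n_entries [4B, align 1] → 21
@21: attrs [24B, align 1] → 45
@45: inode [8B, align 1] → 53
@53: reserved [1B, align 1] → 54

53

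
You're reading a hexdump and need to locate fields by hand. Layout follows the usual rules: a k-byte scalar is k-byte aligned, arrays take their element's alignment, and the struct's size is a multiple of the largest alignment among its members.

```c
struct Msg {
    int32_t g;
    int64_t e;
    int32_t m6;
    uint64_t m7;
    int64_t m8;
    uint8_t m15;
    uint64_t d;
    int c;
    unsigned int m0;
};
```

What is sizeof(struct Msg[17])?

0..4  g  (4B, 4-aligned)
4..8  -- padding (4B)
8..16  e  (8B, 8-aligned)
16..20  m6  (4B, 4-aligned)
20..24  -- padding (4B)
24..32  m7  (8B, 8-aligned)
32..40  m8  (8B, 8-aligned)
40..41  m15  (1B, 1-aligned)
41..48  -- padding (7B)
48..56  d  (8B, 8-aligned)
56..60  c  (4B, 4-aligned)
60..64  m0  (4B, 4-aligned)
sizeof = 64, alignof = 8
array of 17: 17 × 64 = 1088

1088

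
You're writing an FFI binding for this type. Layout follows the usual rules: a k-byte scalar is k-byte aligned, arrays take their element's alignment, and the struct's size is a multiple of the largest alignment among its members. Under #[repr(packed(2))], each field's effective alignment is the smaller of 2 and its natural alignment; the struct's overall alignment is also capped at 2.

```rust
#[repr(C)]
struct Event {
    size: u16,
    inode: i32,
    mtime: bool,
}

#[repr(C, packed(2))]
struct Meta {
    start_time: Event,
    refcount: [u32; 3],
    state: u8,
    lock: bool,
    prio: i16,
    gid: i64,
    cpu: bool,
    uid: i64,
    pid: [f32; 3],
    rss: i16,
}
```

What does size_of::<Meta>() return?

Event: @0: size [2B, align 2] → 2; +2 pad (align 4); @4: inode [4B, align 4] → 8; @8: mtime [1B, align 1] → 9; +3 tail pad (align 4); size 12, align 4
@0: start_time [12B, align 2] → 12
@12: refcount [12B, align 2] → 24
@24: state [1B, align 1] → 25
@25: lock [1B, align 1] → 26
@26: prio [2B, align 2] → 28
@28: gid [8B, align 2] → 36
@36: cpu [1B, align 1] → 37
+1 pad (align 2)
@38: uid [8B, align 2] → 46
@46: pid [12B, align 2] → 58
@58: rss [2B, align 2] → 60
size 60, align 2

60 bytes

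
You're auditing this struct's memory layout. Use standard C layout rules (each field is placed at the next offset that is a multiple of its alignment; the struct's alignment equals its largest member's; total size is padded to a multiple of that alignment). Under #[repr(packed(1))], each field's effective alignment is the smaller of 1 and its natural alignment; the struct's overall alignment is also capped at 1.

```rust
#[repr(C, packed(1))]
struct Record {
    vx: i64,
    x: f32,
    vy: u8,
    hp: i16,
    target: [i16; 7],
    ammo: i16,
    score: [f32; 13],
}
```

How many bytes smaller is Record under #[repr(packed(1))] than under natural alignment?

natural layout:
  0..8  vx  (8B, 8-aligned)
  8..12  x  (4B, 4-aligned)
  12..13  vy  (1B, 1-aligned)
  13..14  -- padding (1B)
  14..16  hp  (2B, 2-aligned)
  16..30  target  (14B, 2-aligned)
  30..32  ammo  (2B, 2-aligned)
  32..84  score  (52B, 4-aligned)
  84..88  -- tail padding (4B)
  sizeof = 88, alignof = 8
packed(1) layout:
  0..8  vx  (8B, 1-aligned)
  8..12  x  (4B, 1-aligned)
  12..13  vy  (1B, 1-aligned)
  13..15  hp  (2B, 1-aligned)
  15..29  target  (14B, 1-aligned)
  29..31  ammo  (2B, 1-aligned)
  31..83  score  (52B, 1-aligned)
  sizeof = 83, alignof = 1
88 − 83 = 5

5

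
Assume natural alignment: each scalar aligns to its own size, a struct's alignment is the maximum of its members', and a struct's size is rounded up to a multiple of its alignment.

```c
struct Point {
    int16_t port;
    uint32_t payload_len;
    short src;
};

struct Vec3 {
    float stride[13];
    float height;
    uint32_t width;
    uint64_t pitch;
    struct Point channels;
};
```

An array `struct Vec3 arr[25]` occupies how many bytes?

Point: port at 0 (size 2, align 2) → ends 2; pad 2 to align 4 for payload_len; payload_len at 4 (size 4, align 4) → ends 8; src at 8 (size 2, align 2) → ends 10; tail pad 2 to reach multiple of 4; total 12 bytes, alignment 4
stride at 0 (size 52, align 4) → ends 52
height at 52 (size 4, align 4) → ends 56
width at 56 (size 4, align 4) → ends 60
pad 4 to align 8 for pitch
pitch at 64 (size 8, align 8) → ends 72
channels at 72 (size 12, align 4) → ends 84
tail pad 4 to reach multiple of 8
total 88 bytes, alignment 8
array of 25: 25 × 88 = 2200

2200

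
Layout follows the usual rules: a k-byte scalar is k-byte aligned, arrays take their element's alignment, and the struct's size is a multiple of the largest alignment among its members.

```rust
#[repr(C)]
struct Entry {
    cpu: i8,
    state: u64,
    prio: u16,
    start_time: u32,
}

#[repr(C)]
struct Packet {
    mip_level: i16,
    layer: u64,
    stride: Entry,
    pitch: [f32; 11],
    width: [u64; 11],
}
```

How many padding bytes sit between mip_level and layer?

Entry: @0: cpu [1B, align 1] → 1; +7 pad (align 8); @8: state [8B, align 8] → 16; @16: prio [2B, align 2] → 18; +2 pad (align 4); @20: start_time [4B, align 4] → 24; size 24, align 8
@0: mip_level [2B, align 2] → 2
+6 pad (align 8)
@8: layer [8B, align 8] → 16

6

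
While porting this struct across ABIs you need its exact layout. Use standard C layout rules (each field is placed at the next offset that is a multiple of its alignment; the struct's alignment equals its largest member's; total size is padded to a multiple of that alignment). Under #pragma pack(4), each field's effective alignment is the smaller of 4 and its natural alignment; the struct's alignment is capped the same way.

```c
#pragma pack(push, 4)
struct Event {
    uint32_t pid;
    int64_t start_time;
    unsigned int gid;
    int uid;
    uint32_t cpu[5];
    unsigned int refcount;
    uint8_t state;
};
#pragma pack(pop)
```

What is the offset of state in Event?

44

@0: pid [4B, align 4] → 4
@4: start_time [8B, align 4] → 12
@12: gid [4B, align 4] → 16
@16: uid [4B, align 4] → 20
@20: cpu [20B, align 4] → 40
@40: refcount [4B, align 4] → 44
@44: state [1B, align 1] → 45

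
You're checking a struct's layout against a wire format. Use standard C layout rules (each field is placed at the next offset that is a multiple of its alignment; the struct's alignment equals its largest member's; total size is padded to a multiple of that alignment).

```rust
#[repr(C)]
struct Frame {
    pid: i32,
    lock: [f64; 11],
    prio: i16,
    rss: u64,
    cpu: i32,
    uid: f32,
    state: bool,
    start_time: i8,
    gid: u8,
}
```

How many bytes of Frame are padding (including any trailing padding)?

15

0..4  pid  (4B, 4-aligned)
4..8  -- padding (4B)
8..96  lock  (88B, 8-aligned)
96..98  prio  (2B, 2-aligned)
98..104  -- padding (6B)
104..112  rss  (8B, 8-aligned)
112..116  cpu  (4B, 4-aligned)
116..120  uid  (4B, 4-aligned)
120..121  state  (1B, 1-aligned)
121..122  start_time  (1B, 1-aligned)
122..123  gid  (1B, 1-aligned)
123..128  -- tail padding (5B)
sizeof = 128, alignof = 8
data bytes 113, size 128 → padding 15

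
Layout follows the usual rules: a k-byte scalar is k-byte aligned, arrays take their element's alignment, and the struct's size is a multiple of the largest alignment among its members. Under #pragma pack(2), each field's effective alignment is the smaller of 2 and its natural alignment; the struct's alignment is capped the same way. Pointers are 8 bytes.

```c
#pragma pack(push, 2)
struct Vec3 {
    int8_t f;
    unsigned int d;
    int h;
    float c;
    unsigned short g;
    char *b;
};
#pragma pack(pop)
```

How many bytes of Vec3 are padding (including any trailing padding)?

1

f at 0 (size 1, align 1) → ends 1
pad 1 to align 2 for d
d at 2 (size 4, align 2) → ends 6
h at 6 (size 4, align 2) → ends 10
c at 10 (size 4, align 2) → ends 14
g at 14 (size 2, align 2) → ends 16
b at 16 (size 8, align 2) → ends 24
total 24 bytes, alignment 2
data bytes 23, size 24 → padding 1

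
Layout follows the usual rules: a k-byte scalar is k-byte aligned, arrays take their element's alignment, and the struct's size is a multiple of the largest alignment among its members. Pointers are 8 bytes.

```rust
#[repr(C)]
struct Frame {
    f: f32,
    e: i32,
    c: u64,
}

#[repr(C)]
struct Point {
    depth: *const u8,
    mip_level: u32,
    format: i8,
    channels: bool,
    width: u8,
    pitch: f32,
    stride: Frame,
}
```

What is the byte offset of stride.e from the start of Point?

Frame: 0..4  f  (4B, 4-aligned); 4..8  e  (4B, 4-aligned); 8..16  c  (8B, 8-aligned); sizeof = 16, alignof = 8
0..8  depth  (8B, 8-aligned)
8..12  mip_level  (4B, 4-aligned)
12..13  format  (1B, 1-aligned)
13..14  channels  (1B, 1-aligned)
14..15  width  (1B, 1-aligned)
15..16  -- padding (1B)
16..20  pitch  (4B, 4-aligned)
20..24  -- padding (4B)
24..40  stride  (16B, 8-aligned)
within Frame: e at 4
24 + 4 = 28

28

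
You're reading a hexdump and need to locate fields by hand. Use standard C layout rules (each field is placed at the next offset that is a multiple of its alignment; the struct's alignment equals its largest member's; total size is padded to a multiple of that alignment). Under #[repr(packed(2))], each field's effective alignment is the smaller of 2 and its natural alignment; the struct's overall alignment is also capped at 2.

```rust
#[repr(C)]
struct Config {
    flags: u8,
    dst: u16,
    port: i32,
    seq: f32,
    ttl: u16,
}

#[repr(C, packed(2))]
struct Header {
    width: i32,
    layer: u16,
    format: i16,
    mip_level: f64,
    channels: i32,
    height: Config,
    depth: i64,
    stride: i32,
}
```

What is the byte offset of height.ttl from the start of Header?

Config: flags at 0 (size 1, align 1) → ends 1; pad 1 to align 2 for dst; dst at 2 (size 2, align 2) → ends 4; port at 4 (size 4, align 4) → ends 8; seq at 8 (size 4, align 4) → ends 12; ttl at 12 (size 2, align 2) → ends 14; tail pad 2 to reach multiple of 4; total 16 bytes, alignment 4
width at 0 (size 4, align 2) → ends 4
layer at 4 (size 2, align 2) → ends 6
format at 6 (size 2, align 2) → ends 8
mip_level at 8 (size 8, align 2) → ends 16
channels at 16 (size 4, align 2) → ends 20
height at 20 (size 16, align 2) → ends 36
within Config: ttl at 12
20 + 12 = 32

32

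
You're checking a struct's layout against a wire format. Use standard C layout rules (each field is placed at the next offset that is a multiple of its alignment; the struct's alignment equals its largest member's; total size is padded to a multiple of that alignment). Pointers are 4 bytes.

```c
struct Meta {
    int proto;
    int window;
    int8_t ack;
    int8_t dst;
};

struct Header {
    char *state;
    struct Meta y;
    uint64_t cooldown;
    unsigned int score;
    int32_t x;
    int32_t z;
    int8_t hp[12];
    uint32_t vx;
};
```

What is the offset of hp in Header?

36

Meta: 0..4  proto  (4B, 4-aligned); 4..8  window  (4B, 4-aligned); 8..9  ack  (1B, 1-aligned); 9..10  dst  (1B, 1-aligned); 10..12  -- tail padding (2B); sizeof = 12, alignof = 4
0..4  state  (4B, 4-aligned)
4..16  y  (12B, 4-aligned)
16..24  cooldown  (8B, 8-aligned)
24..28  score  (4B, 4-aligned)
28..32  x  (4B, 4-aligned)
32..36  z  (4B, 4-aligned)
36..48  hp  (12B, 1-aligned)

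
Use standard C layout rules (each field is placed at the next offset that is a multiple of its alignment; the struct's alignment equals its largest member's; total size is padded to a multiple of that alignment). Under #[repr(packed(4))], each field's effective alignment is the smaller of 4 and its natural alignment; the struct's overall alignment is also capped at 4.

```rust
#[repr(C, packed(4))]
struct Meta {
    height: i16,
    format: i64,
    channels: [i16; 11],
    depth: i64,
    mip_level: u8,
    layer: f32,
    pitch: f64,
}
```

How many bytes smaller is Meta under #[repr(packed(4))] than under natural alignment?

natural layout:
  0..2  height  (2B, 2-aligned)
  2..8  -- padding (6B)
  8..16  format  (8B, 8-aligned)
  16..38  channels  (22B, 2-aligned)
  38..40  -- padding (2B)
  40..48  depth  (8B, 8-aligned)
  48..49  mip_level  (1B, 1-aligned)
  49..52  -- padding (3B)
  52..56  layer  (4B, 4-aligned)
  56..64  pitch  (8B, 8-aligned)
  sizeof = 64, alignof = 8
packed(4) layout:
  0..2  height  (2B, 2-aligned)
  2..4  -- padding (2B)
  4..12  format  (8B, 4-aligned)
  12..34  channels  (22B, 2-aligned)
  34..36  -- padding (2B)
  36..44  depth  (8B, 4-aligned)
  44..45  mip_level  (1B, 1-aligned)
  45..48  -- padding (3B)
  48..52  layer  (4B, 4-aligned)
  52..60  pitch  (8B, 4-aligned)
  sizeof = 60, alignof = 4
64 − 60 = 4

4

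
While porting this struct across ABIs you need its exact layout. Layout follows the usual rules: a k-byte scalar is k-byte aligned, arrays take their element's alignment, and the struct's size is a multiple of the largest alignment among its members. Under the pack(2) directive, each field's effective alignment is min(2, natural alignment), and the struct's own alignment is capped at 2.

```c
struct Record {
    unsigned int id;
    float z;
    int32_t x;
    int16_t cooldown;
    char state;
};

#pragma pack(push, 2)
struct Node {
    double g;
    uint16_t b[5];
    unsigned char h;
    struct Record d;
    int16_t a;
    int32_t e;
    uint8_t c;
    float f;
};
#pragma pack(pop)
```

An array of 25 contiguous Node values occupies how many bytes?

Record: id at 0 (size 4, align 4) → ends 4; z at 4 (size 4, align 4) → ends 8; x at 8 (size 4, align 4) → ends 12; cooldown at 12 (size 2, align 2) → ends 14; state at 14 (size 1, align 1) → ends 15; tail pad 1 to reach multiple of 4; total 16 bytes, alignment 4
g at 0 (size 8, align 2) → ends 8
b at 8 (size 10, align 2) → ends 18
h at 18 (size 1, align 1) → ends 19
pad 1 to align 2 for d
d at 20 (size 16, align 2) → ends 36
a at 36 (size 2, align 2) → ends 38
e at 38 (size 4, align 2) → ends 42
c at 42 (size 1, align 1) → ends 43
pad 1 to align 2 for f
f at 44 (size 4, align 2) → ends 48
total 48 bytes, alignment 2
array of 25: 25 × 48 = 1200

1200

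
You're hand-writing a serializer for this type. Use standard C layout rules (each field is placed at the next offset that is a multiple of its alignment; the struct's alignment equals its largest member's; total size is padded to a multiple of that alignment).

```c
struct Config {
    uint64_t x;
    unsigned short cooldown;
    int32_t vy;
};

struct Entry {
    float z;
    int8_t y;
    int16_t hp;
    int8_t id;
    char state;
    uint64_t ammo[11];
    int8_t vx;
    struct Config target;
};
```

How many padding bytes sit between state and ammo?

6

Config: x at 0 (size 8, align 8) → ends 8; cooldown at 8 (size 2, align 2) → ends 10; pad 2 to align 4 for vy; vy at 12 (size 4, align 4) → ends 16; total 16 bytes, alignment 8
z at 0 (size 4, align 4) → ends 4
y at 4 (size 1, align 1) → ends 5
pad 1 to align 2 for hp
hp at 6 (size 2, align 2) → ends 8
id at 8 (size 1, align 1) → ends 9
state at 9 (size 1, align 1) → ends 10
pad 6 to align 8 for ammo
ammo at 16 (size 88, align 8) → ends 104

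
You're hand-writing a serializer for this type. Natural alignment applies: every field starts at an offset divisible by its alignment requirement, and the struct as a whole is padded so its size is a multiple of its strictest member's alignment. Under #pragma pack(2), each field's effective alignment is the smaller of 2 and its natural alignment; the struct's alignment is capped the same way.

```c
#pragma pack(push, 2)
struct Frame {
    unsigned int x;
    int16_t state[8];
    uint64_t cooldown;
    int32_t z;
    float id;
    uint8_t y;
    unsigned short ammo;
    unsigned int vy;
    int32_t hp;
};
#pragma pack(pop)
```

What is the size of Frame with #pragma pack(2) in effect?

0..4  x  (4B, 2-aligned)
4..20  state  (16B, 2-aligned)
20..28  cooldown  (8B, 2-aligned)
28..32  z  (4B, 2-aligned)
32..36  id  (4B, 2-aligned)
36..37  y  (1B, 1-aligned)
37..38  -- padding (1B)
38..40  ammo  (2B, 2-aligned)
40..44  vy  (4B, 2-aligned)
44..48  hp  (4B, 2-aligned)
sizeof = 48, alignof = 2

48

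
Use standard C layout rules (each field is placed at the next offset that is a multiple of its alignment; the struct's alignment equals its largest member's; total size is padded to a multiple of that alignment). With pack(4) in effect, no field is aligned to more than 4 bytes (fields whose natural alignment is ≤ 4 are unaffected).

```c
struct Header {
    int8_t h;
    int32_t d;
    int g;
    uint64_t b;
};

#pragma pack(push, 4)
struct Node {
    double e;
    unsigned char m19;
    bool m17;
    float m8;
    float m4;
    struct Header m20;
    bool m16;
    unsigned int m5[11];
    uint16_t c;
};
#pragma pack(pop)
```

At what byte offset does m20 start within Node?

Header: h at 0 (size 1, align 1) → ends 1; pad 3 to align 4 for d; d at 4 (size 4, align 4) → ends 8; g at 8 (size 4, align 4) → ends 12; pad 4 to align 8 for b; b at 16 (size 8, align 8) → ends 24; total 24 bytes, alignment 8
e at 0 (size 8, align 4) → ends 8
m19 at 8 (size 1, align 1) → ends 9
m17 at 9 (size 1, align 1) → ends 10
pad 2 to align 4 for m8
m8 at 12 (size 4, align 4) → ends 16
m4 at 16 (size 4, align 4) → ends 20
m20 at 20 (size 24, align 4) → ends 44

20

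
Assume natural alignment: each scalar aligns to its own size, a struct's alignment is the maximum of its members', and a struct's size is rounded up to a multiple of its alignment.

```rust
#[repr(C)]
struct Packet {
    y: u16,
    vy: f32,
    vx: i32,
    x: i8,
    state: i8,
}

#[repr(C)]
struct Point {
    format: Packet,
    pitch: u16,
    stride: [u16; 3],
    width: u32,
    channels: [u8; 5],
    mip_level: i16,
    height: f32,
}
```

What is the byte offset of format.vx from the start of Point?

Packet: @0: y [2B, align 2] → 2; +2 pad (align 4); @4: vy [4B, align 4] → 8; @8: vx [4B, align 4] → 12; @12: x [1B, align 1] → 13; @13: state [1B, align 1] → 14; +2 tail pad (align 4); size 16, align 4
@0: format [16B, align 4] → 16
within Packet: vx at 8
0 + 8 = 8

8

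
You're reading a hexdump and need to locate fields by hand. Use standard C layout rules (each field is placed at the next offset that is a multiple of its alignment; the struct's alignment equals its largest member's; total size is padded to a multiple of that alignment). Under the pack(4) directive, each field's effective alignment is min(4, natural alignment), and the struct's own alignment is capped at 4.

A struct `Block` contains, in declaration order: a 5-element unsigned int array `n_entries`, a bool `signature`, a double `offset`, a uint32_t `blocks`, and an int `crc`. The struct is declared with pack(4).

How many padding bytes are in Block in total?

3

@0: n_entries [20B, align 4] → 20
@20: signature [1B, align 1] → 21
+3 pad (align 4)
@24: offset [8B, align 4] → 32
@32: blocks [4B, align 4] → 36
@36: crc [4B, align 4] → 40
size 40, align 4
data bytes 37, size 40 → padding 3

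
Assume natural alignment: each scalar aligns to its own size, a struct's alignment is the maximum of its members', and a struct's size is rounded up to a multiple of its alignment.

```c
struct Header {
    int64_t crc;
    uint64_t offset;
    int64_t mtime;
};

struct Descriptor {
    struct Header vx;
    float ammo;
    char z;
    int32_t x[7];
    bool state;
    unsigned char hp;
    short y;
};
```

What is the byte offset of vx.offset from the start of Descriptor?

8

Header: @0: crc [8B, align 8] → 8; @8: offset [8B, align 8] → 16; @16: mtime [8B, align 8] → 24; size 24, align 8
@0: vx [24B, align 8] → 24
within Header: offset at 8
0 + 8 = 8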